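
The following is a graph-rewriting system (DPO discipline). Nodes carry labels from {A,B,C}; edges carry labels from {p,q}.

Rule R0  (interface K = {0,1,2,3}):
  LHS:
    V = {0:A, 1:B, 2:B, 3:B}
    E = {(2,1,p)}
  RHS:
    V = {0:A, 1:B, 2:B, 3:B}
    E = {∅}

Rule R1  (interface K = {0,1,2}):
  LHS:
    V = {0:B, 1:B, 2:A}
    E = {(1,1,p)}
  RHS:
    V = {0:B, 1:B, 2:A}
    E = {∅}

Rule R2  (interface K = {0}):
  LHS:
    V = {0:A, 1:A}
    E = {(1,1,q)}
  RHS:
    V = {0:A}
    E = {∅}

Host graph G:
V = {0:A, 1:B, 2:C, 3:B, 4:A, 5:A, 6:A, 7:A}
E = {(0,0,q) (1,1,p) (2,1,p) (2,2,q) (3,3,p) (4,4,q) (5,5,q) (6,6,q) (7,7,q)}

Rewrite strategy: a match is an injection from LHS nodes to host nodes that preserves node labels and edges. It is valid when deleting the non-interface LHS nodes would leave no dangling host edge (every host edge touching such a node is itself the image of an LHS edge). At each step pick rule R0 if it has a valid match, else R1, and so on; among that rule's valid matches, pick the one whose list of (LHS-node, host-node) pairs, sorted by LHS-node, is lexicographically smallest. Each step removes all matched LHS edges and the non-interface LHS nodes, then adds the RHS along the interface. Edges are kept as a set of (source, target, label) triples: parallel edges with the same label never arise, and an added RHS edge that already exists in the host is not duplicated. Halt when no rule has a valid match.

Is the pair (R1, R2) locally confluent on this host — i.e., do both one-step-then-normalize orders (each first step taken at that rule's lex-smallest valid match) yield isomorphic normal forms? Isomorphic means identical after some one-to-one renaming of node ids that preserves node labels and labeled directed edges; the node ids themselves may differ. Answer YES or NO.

branch R1-first: apply at {0↦1, 1↦3, 2↦0} → |E|=8, then 5 more step(s) → NF |V|=4 |E|=3 V={0:A, 1:B, 2:C, 3:B} E=0-q->0 2-p->1 2-q->2
branch R2-first: apply at {0↦0, 1↦4} → |E|=8, then 5 more step(s) → NF |V|=4 |E|=3 V={0:A, 1:B, 2:C, 3:B} E=0-q->0 2-p->1 2-q->2
graphs isomorphic (equal up to label-preserving node renaming)

Answer: YES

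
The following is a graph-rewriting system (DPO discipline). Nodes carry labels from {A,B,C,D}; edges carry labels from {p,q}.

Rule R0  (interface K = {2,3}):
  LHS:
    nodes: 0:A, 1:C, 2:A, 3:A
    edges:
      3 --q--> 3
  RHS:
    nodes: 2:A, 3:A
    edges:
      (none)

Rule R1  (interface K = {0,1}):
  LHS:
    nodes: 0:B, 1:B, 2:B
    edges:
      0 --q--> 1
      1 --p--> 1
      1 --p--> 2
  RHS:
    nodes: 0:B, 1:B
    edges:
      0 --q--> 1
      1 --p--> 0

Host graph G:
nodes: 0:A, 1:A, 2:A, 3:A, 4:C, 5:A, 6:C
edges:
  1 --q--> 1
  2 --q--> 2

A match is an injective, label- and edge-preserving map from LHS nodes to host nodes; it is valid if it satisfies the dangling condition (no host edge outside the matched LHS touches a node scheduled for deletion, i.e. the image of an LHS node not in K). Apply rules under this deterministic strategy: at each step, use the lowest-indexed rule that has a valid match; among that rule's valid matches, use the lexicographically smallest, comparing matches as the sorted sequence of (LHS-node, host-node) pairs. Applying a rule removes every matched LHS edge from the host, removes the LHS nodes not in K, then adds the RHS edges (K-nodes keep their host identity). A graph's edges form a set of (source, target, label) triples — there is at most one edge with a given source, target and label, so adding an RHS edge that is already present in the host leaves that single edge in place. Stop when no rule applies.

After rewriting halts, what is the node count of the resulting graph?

Answer: 3

Rewrite trace:
initial: |V|=7 |E|=2  E = 1-q->1 2-q->2
step 1: apply R0 at {0↦0, 1↦4, 2↦1, 3↦2}  → |V|=5 |E|=1  E = 1-q->1
step 2: apply R0 at {0↦2, 1↦6, 2↦3, 3↦1}  → |V|=3 |E|=0  E = ∅
normal form: no rule applies after step 2
NF nodes: {1:A, 3:A, 5:A}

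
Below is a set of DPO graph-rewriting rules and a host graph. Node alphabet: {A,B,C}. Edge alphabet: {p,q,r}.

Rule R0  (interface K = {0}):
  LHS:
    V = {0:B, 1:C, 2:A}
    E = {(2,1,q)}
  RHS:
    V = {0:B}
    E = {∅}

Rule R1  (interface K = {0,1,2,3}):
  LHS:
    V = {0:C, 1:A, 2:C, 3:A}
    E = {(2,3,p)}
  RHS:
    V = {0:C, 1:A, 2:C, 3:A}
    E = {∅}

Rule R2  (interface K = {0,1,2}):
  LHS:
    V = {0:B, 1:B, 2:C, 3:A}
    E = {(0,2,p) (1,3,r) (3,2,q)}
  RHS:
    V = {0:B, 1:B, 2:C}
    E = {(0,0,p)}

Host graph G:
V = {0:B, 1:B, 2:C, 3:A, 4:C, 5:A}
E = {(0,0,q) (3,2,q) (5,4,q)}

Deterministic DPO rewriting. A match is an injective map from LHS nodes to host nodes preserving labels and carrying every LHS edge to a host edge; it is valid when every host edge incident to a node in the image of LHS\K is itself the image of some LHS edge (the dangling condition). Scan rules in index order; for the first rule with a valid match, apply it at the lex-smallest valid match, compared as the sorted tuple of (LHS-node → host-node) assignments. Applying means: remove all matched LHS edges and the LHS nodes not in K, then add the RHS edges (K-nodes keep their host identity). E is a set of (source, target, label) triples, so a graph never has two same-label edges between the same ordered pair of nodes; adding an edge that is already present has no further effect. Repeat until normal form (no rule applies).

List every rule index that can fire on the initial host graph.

Answer: [R0]

Rewrite trace:
R0: 4 valid matches — {0↦0, 1↦2, 2↦3}, {0↦0, 1↦4, 2↦5}, {0↦1, 1↦2, 2↦3} (+1 more)
R1: no valid match — LHS pattern not found
R2: no valid match — LHS pattern not found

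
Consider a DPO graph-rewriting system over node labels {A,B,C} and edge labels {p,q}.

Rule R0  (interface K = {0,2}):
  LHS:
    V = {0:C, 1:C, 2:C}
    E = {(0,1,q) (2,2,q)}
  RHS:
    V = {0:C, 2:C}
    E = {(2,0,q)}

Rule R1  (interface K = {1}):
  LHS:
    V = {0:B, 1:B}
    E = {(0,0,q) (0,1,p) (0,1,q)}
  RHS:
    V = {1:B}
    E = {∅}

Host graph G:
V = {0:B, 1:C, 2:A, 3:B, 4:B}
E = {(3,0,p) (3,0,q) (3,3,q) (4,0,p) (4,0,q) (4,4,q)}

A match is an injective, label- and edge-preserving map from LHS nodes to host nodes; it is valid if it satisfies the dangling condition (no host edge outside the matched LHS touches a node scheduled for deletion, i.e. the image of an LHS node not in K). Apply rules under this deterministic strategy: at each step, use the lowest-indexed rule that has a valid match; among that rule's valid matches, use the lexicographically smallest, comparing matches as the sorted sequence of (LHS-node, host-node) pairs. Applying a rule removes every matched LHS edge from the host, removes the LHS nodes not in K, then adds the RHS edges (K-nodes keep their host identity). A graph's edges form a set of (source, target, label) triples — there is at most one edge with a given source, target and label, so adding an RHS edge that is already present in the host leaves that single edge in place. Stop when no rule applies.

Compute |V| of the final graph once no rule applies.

initial: |V|=5 |E|=6  E = 3-p->0 3-q->0 3-q->3 4-p->0 4-q->0 4-q->4
step 1: apply R1 at {0↦3, 1↦0}  → |V|=4 |E|=3  E = 4-p->0 4-q->0 4-q->4
step 2: apply R1 at {0↦4, 1↦0}  → |V|=3 |E|=0  E = ∅
final graph: no rule applies after step 2
NF nodes: {0:B, 1:C, 2:A}

Answer: 3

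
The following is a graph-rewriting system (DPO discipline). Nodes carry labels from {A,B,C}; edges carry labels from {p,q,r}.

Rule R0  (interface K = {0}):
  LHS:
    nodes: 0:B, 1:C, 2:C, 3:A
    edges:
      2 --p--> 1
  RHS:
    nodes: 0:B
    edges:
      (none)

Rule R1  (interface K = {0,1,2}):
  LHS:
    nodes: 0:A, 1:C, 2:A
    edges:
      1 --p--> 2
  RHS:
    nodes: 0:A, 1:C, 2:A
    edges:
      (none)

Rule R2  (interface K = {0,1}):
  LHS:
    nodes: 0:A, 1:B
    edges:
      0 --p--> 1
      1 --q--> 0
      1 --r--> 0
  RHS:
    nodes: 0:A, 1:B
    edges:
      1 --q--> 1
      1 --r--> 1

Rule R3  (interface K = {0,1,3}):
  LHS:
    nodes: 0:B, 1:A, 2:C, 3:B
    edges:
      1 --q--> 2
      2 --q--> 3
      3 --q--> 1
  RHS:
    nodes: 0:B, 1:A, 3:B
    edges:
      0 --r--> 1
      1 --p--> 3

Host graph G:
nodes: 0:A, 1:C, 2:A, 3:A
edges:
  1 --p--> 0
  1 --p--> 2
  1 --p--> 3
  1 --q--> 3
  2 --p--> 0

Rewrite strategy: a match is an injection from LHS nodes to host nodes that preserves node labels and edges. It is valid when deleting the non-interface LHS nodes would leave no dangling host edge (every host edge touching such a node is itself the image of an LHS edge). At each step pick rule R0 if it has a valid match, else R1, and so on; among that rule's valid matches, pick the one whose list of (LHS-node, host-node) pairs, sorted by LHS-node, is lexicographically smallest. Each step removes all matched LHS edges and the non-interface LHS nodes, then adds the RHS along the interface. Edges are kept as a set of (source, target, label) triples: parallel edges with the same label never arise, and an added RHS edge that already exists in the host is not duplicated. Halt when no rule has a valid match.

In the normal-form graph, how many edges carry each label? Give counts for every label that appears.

Answer: p:1 q:1

Derivation:
start.  V:4 E:5  edges: 1-p->0 1-p->2 1-p->3 1-q->3 2-p->0
1. fire R1 via {0↦0, 1↦1, 2↦2}  →  V:4 E:4  edges: 1-p->0 1-p->3 1-q->3 2-p->0
2. fire R1 via {0↦0, 1↦1, 2↦3}  →  V:4 E:3  edges: 1-p->0 1-q->3 2-p->0
3. fire R1 via {0↦2, 1↦1, 2↦0}  →  V:4 E:2  edges: 1-q->3 2-p->0
normal form: no rule applies after step 3
NF edges: [(1, 3, 'q'), (2, 0, 'p')]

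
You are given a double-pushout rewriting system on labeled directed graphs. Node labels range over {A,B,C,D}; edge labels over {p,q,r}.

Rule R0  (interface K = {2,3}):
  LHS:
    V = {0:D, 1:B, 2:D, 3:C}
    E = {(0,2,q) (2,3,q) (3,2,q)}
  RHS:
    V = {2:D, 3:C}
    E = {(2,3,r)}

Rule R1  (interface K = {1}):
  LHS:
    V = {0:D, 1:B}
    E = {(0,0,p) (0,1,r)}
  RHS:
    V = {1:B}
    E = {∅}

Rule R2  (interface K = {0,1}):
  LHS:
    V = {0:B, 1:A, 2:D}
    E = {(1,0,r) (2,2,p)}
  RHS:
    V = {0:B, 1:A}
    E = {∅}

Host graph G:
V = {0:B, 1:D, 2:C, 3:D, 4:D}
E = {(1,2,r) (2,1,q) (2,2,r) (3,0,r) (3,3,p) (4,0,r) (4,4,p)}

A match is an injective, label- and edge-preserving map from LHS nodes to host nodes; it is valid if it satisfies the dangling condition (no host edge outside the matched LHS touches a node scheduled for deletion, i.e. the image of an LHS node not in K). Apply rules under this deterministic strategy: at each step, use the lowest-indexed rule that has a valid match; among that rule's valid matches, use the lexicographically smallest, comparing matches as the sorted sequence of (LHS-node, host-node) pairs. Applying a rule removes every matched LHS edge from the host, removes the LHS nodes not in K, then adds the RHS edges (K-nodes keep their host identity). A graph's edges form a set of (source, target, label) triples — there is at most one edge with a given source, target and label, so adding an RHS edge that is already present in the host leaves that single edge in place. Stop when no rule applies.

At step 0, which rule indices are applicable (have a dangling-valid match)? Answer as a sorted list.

Answer: [R1]

Derivation:
R0: no valid match — LHS pattern not found
R1: 2 valid matches — {0↦3, 1↦0}, {0↦4, 1↦0}
R2: no valid match — LHS pattern not found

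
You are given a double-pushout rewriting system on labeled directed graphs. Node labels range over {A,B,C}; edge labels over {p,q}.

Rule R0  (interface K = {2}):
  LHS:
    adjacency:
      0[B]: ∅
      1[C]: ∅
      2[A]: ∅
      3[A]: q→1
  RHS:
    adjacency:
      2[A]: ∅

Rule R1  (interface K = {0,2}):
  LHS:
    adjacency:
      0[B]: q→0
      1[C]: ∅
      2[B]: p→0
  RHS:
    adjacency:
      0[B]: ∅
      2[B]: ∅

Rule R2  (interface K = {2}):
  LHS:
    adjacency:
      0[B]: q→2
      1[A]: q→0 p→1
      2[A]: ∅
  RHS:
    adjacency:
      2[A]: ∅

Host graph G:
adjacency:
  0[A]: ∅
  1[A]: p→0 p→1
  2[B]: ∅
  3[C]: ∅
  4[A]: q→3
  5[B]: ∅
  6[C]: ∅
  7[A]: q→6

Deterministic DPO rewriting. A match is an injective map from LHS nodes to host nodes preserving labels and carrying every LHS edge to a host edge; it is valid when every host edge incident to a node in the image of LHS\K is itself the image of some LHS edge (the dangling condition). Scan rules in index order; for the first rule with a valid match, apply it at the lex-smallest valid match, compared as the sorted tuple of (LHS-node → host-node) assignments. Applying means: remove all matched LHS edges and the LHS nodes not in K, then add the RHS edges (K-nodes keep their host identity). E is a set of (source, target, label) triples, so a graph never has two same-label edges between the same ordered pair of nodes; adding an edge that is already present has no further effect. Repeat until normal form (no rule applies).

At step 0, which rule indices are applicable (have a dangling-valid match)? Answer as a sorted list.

R0: 12 valid matches — {0↦2, 1↦3, 2↦0, 3↦4}, {0↦2, 1↦3, 2↦1, 3↦4}, {0↦2, 1↦3, 2↦7, 3↦4} (+9 more)
R1: no valid match — LHS pattern not found
R2: no valid match — LHS pattern not found

Answer: [R0]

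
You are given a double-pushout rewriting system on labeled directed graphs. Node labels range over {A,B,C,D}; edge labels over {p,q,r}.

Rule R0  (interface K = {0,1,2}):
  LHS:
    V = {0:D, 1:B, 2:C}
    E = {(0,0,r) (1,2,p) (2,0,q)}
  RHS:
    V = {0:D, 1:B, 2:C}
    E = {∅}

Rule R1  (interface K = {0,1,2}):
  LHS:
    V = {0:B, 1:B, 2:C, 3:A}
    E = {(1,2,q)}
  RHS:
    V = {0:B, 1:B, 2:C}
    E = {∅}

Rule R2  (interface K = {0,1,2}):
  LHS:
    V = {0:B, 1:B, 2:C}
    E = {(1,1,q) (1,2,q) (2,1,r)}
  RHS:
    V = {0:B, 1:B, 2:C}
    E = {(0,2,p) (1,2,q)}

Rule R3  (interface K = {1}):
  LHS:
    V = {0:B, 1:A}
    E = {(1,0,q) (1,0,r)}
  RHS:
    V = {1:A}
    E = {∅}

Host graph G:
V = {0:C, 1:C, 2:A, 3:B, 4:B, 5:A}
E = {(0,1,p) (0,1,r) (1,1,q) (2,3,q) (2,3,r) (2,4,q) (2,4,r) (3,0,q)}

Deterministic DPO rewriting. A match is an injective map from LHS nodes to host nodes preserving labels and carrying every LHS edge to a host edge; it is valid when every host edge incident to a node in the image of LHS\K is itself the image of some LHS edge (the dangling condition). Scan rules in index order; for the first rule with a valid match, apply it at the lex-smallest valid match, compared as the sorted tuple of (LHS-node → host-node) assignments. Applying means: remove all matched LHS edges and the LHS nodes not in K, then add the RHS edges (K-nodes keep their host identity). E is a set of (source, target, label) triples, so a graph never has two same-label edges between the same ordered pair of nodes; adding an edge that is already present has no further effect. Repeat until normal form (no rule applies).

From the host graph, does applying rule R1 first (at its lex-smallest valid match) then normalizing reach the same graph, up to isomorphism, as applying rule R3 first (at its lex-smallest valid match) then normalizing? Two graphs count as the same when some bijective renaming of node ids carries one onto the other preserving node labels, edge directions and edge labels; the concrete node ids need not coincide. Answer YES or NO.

Answer: NO

Derivation:
branch R1-first: apply at {0↦4, 1↦3, 2↦0, 3↦5} → |E|=7, then 2 more step(s) → NF |V|=3 |E|=3 V={0:C, 1:C, 2:A} E=0-p->1 0-r->1 1-q->1
branch R3-first: apply at {0↦4, 1↦2} → |E|=6, then 0 more step(s) → NF |V|=5 |E|=6 V={0:C, 1:C, 2:A, 3:B, 5:A} E=0-p->1 0-r->1 1-q->1 2-q->3 2-r->3 3-q->0
graphs not isomorphic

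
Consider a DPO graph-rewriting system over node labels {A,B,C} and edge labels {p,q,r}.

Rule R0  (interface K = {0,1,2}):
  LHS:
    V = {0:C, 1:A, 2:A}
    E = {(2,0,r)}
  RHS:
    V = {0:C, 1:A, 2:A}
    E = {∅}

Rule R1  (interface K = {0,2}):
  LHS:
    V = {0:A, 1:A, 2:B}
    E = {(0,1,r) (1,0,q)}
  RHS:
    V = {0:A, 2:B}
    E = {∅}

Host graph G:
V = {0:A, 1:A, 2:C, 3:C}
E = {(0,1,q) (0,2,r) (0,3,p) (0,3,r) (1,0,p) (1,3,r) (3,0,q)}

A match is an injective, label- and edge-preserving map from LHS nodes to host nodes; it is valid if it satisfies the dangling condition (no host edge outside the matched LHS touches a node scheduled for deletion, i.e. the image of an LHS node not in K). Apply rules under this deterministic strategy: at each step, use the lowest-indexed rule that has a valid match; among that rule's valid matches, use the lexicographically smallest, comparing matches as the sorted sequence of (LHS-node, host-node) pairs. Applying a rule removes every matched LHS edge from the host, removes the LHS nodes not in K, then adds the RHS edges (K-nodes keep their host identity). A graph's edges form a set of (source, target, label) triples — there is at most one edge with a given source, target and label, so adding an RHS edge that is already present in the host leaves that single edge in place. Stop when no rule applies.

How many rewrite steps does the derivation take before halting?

Answer: 3

Steps:
[0] host  ⇒  4 nodes, 7 edges  {0-q->1 0-r->2 0-p->3 0-r->3 1-p->0 1-r->3 3-q->0}
[1] R0 @ {0↦2, 1↦1, 2↦0}  ⇒  4 nodes, 6 edges  {0-q->1 0-p->3 0-r->3 1-p->0 1-r->3 3-q->0}
[2] R0 @ {0↦3, 1↦0, 2↦1}  ⇒  4 nodes, 5 edges  {0-q->1 0-p->3 0-r->3 1-p->0 3-q->0}
[3] R0 @ {0↦3, 1↦1, 2↦0}  ⇒  4 nodes, 4 edges  {0-q->1 0-p->3 1-p->0 3-q->0}
final graph: no rule applies after step 3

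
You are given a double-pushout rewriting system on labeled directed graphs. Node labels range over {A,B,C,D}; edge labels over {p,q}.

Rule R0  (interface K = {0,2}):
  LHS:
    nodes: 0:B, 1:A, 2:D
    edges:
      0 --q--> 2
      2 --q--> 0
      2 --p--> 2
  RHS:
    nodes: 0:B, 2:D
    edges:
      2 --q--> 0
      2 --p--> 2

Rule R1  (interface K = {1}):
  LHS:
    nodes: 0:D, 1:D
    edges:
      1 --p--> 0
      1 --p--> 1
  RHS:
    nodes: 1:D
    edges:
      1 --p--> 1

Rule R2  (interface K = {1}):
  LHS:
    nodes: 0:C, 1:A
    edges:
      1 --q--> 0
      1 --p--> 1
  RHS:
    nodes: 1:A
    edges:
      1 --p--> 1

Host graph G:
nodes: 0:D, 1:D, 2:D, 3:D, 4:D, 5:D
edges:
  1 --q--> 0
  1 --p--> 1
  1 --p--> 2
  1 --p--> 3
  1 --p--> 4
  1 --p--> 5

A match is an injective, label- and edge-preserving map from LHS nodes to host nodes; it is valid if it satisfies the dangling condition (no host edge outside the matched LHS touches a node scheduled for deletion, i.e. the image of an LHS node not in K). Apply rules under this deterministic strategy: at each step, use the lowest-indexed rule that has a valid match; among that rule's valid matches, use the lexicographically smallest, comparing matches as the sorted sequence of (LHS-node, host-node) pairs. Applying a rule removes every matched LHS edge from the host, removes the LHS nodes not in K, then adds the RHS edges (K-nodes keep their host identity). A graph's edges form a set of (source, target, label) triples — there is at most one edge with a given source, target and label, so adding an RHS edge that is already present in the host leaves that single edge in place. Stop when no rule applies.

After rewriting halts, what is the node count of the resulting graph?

initial: |V|=6 |E|=6  E = 1-q->0 1-p->1 1-p->2 1-p->3 1-p->4 1-p->5
step 1: apply R1 at {0↦2, 1↦1}  → |V|=5 |E|=5  E = 1-q->0 1-p->1 1-p->3 1-p->4 1-p->5
step 2: apply R1 at {0↦3, 1↦1}  → |V|=4 |E|=4  E = 1-q->0 1-p->1 1-p->4 1-p->5
step 3: apply R1 at {0↦4, 1↦1}  → |V|=3 |E|=3  E = 1-q->0 1-p->1 1-p->5
step 4: apply R1 at {0↦5, 1↦1}  → |V|=2 |E|=2  E = 1-q->0 1-p->1
normal form: no rule applies after step 4
NF nodes: {0:D, 1:D}

Answer: 2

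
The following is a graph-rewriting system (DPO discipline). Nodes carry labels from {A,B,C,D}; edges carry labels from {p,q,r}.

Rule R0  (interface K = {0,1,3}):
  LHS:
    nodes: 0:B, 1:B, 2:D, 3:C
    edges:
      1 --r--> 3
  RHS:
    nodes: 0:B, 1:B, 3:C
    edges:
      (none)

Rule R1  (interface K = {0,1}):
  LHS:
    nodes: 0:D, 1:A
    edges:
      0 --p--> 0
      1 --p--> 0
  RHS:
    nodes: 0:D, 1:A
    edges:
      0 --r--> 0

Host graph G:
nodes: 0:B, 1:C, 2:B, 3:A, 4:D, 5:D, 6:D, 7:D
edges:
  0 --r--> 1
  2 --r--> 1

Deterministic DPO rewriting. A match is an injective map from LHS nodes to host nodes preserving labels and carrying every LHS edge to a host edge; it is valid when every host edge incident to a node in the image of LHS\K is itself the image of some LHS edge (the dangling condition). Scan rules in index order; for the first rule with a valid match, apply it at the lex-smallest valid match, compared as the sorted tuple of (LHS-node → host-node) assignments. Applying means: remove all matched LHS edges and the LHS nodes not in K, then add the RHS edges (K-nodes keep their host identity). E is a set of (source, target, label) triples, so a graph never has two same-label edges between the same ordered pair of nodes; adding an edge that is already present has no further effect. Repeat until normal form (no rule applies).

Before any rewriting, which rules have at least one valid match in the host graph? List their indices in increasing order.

R0: 8 valid matches — {0↦0, 1↦2, 2↦4, 3↦1}, {0↦0, 1↦2, 2↦5, 3↦1}, {0↦0, 1↦2, 2↦6, 3↦1} (+5 more)
R1: no valid match — LHS pattern not found

Answer: [R0]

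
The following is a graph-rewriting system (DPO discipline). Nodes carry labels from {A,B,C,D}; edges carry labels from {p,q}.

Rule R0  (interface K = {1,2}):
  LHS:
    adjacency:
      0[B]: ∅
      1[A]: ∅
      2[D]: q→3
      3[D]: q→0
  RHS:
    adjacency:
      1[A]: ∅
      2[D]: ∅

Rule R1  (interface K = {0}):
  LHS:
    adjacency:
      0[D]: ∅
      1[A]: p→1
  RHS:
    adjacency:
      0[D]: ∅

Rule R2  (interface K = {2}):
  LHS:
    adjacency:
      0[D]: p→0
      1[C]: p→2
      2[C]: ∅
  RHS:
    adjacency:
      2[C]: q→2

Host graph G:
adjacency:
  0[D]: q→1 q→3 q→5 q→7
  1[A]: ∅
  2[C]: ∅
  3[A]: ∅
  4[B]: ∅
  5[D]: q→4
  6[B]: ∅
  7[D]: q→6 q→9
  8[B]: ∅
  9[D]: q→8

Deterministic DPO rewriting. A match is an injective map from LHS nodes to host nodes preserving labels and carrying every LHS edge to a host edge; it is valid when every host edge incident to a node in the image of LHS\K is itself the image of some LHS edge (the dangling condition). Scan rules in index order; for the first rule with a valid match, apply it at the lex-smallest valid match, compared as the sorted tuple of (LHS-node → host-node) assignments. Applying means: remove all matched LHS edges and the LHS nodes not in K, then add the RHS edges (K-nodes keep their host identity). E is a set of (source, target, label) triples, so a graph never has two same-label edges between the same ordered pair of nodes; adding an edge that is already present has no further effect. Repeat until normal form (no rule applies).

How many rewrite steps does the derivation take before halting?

Answer: 3

Rewrite trace:
start.  V:10 E:8  edges: 0-q->1 0-q->3 0-q->5 0-q->7 5-q->4 7-q->6 7-q->9 9-q->8
1. fire R0 via {0↦4, 1↦1, 2↦0, 3↦5}  →  V:8 E:6  edges: 0-q->1 0-q->3 0-q->7 7-q->6 7-q->9 9-q->8
2. fire R0 via {0↦8, 1↦1, 2↦7, 3↦9}  →  V:6 E:4  edges: 0-q->1 0-q->3 0-q->7 7-q->6
3. fire R0 via {0↦6, 1↦1, 2↦0, 3↦7}  →  V:4 E:2  edges: 0-q->1 0-q->3
final graph: no rule applies after step 3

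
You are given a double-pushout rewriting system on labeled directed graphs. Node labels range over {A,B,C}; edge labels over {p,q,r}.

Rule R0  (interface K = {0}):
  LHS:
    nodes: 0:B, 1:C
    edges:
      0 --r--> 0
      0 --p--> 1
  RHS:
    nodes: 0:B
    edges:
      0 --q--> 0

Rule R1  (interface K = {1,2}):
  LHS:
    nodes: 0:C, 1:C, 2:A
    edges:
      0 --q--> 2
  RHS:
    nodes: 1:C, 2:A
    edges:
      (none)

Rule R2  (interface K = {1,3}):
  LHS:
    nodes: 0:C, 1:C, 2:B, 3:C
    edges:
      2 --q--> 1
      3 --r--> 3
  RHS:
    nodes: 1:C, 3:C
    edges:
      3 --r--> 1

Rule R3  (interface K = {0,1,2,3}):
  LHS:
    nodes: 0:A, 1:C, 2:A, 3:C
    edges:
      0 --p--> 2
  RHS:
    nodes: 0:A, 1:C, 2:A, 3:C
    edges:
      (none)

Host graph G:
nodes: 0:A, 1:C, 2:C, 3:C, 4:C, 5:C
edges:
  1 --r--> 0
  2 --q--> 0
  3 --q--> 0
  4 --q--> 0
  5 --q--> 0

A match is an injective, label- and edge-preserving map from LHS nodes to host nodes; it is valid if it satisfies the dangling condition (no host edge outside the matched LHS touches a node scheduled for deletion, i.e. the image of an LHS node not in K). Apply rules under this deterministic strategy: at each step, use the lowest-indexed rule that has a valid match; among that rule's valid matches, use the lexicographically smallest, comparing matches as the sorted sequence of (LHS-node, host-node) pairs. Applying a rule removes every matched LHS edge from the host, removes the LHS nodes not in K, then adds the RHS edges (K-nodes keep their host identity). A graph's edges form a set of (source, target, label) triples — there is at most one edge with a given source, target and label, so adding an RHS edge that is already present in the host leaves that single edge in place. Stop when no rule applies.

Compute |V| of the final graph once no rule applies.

start.  V:6 E:5  edges: 1-r->0 2-q->0 3-q->0 4-q->0 5-q->0
1. fire R1 via {0↦2, 1↦1, 2↦0}  →  V:5 E:4  edges: 1-r->0 3-q->0 4-q->0 5-q->0
2. fire R1 via {0↦3, 1↦1, 2↦0}  →  V:4 E:3  edges: 1-r->0 4-q->0 5-q->0
3. fire R1 via {0↦4, 1↦1, 2↦0}  →  V:3 E:2  edges: 1-r->0 5-q->0
4. fire R1 via {0↦5, 1↦1, 2↦0}  →  V:2 E:1  edges: 1-r->0
normal form: no rule applies after step 4
NF nodes: {0:A, 1:C}

Answer: 2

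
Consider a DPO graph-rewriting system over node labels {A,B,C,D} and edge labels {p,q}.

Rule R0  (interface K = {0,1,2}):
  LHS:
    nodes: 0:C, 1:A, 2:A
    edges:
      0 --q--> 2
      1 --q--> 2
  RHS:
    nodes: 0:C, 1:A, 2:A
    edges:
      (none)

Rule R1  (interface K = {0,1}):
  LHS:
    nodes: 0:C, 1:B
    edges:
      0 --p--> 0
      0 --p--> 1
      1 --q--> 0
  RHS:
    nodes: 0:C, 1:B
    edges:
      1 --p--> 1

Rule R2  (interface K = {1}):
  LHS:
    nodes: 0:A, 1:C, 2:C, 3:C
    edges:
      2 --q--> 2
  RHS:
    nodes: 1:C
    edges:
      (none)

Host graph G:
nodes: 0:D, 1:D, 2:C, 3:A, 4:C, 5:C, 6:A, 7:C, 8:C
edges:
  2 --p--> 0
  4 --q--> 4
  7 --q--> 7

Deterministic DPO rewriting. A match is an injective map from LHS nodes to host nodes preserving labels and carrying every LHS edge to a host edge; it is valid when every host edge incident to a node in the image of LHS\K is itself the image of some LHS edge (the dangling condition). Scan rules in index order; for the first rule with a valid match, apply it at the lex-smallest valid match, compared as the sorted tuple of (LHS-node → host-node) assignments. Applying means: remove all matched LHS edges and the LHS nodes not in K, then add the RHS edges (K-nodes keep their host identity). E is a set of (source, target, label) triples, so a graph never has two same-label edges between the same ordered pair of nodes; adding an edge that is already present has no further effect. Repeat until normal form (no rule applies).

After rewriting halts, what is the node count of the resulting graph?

[0] host  ⇒  9 nodes, 3 edges  {2-p->0 4-q->4 7-q->7}
[1] R2 @ {0↦3, 1↦2, 2↦4, 3↦5}  ⇒  6 nodes, 2 edges  {2-p->0 7-q->7}
[2] R2 @ {0↦6, 1↦2, 2↦7, 3↦8}  ⇒  3 nodes, 1 edges  {2-p->0}
halt: no rule applies after step 2
NF nodes: {0:D, 1:D, 2:C}

Answer: 3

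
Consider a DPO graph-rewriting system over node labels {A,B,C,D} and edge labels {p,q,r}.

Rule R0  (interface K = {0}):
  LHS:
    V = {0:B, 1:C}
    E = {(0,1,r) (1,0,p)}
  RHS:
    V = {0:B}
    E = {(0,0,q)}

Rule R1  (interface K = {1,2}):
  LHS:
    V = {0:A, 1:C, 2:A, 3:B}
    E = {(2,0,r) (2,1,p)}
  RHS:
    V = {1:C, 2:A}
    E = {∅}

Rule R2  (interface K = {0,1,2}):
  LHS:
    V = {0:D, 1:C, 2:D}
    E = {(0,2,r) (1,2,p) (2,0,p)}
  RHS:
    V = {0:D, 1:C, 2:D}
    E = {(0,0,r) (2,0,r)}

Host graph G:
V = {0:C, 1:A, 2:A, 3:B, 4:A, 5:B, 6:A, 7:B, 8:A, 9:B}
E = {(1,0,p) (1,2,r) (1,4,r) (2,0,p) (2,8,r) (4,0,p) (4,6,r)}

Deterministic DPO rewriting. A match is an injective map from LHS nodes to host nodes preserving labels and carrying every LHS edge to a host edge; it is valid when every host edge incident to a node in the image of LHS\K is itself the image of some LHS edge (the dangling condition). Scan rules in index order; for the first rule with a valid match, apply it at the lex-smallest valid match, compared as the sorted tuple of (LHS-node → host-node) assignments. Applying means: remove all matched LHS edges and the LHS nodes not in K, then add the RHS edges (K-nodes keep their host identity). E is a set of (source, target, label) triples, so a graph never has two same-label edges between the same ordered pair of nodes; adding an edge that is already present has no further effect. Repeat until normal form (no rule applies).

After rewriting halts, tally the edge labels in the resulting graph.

[0] host  ⇒  10 nodes, 7 edges  {1-p->0 1-r->2 1-r->4 2-p->0 2-r->8 4-p->0 4-r->6}
[1] R1 @ {0↦6, 1↦0, 2↦4, 3↦3}  ⇒  8 nodes, 5 edges  {1-p->0 1-r->2 1-r->4 2-p->0 2-r->8}
[2] R1 @ {0↦4, 1↦0, 2↦1, 3↦5}  ⇒  6 nodes, 3 edges  {1-r->2 2-p->0 2-r->8}
[3] R1 @ {0↦8, 1↦0, 2↦2, 3↦7}  ⇒  4 nodes, 1 edges  {1-r->2}
halt: no rule applies after step 3
NF edges: [(1, 2, 'r')]

Answer: r:1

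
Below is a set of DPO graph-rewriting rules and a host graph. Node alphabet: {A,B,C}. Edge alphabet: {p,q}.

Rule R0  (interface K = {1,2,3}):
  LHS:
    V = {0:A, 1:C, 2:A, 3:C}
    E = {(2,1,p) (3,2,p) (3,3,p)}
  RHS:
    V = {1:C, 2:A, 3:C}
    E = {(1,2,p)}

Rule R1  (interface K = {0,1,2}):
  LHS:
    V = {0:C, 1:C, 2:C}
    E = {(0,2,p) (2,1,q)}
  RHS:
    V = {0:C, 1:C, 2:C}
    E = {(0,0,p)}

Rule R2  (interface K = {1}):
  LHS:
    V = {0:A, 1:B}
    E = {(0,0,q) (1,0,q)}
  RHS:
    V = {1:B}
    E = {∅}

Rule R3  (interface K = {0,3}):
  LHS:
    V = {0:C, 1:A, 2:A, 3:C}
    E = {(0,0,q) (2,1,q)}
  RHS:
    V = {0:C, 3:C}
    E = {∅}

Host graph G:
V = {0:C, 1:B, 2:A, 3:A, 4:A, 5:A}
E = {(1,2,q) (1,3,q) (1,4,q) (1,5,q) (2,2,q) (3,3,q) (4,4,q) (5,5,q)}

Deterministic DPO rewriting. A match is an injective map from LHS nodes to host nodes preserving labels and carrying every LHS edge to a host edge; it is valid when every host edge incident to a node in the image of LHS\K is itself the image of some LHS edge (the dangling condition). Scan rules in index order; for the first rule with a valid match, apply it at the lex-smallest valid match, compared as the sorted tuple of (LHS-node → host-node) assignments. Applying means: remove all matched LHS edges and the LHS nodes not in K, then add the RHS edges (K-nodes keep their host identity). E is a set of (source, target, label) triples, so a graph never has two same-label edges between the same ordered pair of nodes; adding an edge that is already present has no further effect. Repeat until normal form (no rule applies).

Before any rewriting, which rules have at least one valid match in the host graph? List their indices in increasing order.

Answer: [R2]

Rewrite trace:
R0: no valid match — LHS pattern not found
R1: no valid match — LHS pattern not found
R2: 4 valid matches — {0↦2, 1↦1}, {0↦3, 1↦1}, {0↦4, 1↦1} (+1 more)
R3: no valid match — LHS pattern not found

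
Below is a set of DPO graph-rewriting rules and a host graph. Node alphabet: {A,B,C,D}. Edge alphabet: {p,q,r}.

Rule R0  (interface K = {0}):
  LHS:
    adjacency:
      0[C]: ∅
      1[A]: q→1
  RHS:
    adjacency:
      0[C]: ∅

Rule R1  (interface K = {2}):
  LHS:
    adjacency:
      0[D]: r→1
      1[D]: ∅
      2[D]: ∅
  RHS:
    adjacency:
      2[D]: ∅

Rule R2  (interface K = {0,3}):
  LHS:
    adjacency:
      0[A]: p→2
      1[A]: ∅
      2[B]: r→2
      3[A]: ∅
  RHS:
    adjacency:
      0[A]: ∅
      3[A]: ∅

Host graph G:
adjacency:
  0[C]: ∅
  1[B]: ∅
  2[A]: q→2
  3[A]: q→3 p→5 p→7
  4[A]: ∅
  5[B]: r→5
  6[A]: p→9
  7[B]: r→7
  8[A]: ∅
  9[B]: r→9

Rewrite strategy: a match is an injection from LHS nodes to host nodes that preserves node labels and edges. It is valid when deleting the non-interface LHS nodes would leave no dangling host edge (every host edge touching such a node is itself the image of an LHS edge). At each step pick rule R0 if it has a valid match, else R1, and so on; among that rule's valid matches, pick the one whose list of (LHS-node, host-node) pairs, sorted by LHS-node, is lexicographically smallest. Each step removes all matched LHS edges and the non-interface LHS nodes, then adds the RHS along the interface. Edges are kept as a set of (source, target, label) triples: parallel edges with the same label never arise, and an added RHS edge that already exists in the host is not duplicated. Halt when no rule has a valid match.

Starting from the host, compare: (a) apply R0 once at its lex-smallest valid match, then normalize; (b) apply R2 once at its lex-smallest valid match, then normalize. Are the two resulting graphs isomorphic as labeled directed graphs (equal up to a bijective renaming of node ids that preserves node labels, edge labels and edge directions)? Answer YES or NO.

branch R0-first: apply at {0↦0, 1↦2} → |E|=7, then 3 more step(s) → NF |V|=4 |E|=2 V={0:C, 1:B, 6:A, 9:B} E=6-p->9 9-r->9
branch R2-first: apply at {0↦3, 1↦4, 2↦5, 3↦2} → |E|=6, then 3 more step(s) → NF |V|=4 |E|=2 V={0:C, 1:B, 6:A, 9:B} E=6-p->9 9-r->9
graphs isomorphic (equal up to label-preserving node renaming)

Answer: YES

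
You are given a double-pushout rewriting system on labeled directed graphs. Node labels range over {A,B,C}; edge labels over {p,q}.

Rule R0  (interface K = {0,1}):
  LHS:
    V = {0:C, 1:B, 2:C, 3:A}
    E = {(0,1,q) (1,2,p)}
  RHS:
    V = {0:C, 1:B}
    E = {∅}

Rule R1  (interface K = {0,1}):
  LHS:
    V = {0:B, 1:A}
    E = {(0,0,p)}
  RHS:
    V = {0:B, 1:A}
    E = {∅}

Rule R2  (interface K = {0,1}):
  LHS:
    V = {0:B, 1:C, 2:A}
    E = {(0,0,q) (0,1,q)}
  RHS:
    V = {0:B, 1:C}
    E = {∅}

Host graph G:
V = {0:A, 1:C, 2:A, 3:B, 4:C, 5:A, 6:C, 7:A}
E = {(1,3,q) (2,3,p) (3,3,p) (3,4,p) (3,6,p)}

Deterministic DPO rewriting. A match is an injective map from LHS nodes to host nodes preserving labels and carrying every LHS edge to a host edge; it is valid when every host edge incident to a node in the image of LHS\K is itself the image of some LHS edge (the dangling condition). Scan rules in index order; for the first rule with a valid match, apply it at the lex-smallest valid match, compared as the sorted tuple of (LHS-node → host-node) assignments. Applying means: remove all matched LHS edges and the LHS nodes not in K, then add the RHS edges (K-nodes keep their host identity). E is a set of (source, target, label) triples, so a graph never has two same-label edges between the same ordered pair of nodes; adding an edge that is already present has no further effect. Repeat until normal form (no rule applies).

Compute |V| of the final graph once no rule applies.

start.  V:8 E:5  edges: 1-q->3 2-p->3 3-p->3 3-p->4 3-p->6
1. fire R0 via {0↦1, 1↦3, 2↦4, 3↦0}  →  V:6 E:3  edges: 2-p->3 3-p->3 3-p->6
2. fire R1 via {0↦3, 1↦2}  →  V:6 E:2  edges: 2-p->3 3-p->6
halt: no rule applies after step 2
NF nodes: {1:C, 2:A, 3:B, 5:A, 6:C, 7:A}

Answer: 6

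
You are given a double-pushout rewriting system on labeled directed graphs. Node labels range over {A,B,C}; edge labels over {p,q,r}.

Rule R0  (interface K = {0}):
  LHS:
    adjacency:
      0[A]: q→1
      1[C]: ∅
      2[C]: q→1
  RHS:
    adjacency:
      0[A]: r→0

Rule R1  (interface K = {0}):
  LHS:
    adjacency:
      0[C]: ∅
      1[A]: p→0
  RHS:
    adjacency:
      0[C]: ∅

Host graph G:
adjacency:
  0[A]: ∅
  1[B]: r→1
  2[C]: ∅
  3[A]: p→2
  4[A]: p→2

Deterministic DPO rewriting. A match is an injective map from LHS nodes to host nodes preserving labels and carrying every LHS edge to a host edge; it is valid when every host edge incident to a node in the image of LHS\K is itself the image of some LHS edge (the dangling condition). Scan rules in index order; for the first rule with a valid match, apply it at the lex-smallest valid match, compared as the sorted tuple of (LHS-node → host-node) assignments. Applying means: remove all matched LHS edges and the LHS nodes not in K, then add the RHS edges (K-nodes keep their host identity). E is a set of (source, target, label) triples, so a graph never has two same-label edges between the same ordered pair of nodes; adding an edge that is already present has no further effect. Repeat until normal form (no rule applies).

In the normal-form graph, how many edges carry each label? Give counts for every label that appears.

[0] host  ⇒  5 nodes, 3 edges  {1-r->1 3-p->2 4-p->2}
[1] R1 @ {0↦2, 1↦3}  ⇒  4 nodes, 2 edges  {1-r->1 4-p->2}
[2] R1 @ {0↦2, 1↦4}  ⇒  3 nodes, 1 edges  {1-r->1}
final graph: no rule applies after step 2
NF edges: [(1, 1, 'r')]

Answer: r:1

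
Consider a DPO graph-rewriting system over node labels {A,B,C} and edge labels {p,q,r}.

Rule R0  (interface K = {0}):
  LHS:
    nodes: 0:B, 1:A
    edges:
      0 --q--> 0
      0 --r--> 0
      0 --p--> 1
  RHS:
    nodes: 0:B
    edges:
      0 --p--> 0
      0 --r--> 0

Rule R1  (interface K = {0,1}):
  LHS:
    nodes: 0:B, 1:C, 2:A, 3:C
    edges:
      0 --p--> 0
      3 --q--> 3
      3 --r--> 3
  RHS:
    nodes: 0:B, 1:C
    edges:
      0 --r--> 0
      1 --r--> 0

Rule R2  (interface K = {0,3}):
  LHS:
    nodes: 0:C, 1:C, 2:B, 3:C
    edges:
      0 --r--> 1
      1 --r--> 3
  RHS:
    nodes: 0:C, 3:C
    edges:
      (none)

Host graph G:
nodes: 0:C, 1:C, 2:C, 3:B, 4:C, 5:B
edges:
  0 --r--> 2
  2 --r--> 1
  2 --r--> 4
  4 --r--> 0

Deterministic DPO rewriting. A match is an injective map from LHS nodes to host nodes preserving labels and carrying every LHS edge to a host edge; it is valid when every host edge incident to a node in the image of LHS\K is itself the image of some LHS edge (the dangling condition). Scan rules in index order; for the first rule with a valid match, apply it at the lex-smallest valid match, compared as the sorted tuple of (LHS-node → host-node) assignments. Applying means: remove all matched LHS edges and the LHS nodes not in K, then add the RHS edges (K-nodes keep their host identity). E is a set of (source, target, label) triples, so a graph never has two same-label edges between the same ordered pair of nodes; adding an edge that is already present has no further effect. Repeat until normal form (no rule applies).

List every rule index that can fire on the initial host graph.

R0: no valid match — LHS pattern not found
R1: no valid match — LHS pattern not found
R2: 4 valid matches — {0↦2, 1↦4, 2↦3, 3↦0}, {0↦2, 1↦4, 2↦5, 3↦0}, {0↦4, 1↦0, 2↦3, 3↦2} (+1 more)

Answer: [R2]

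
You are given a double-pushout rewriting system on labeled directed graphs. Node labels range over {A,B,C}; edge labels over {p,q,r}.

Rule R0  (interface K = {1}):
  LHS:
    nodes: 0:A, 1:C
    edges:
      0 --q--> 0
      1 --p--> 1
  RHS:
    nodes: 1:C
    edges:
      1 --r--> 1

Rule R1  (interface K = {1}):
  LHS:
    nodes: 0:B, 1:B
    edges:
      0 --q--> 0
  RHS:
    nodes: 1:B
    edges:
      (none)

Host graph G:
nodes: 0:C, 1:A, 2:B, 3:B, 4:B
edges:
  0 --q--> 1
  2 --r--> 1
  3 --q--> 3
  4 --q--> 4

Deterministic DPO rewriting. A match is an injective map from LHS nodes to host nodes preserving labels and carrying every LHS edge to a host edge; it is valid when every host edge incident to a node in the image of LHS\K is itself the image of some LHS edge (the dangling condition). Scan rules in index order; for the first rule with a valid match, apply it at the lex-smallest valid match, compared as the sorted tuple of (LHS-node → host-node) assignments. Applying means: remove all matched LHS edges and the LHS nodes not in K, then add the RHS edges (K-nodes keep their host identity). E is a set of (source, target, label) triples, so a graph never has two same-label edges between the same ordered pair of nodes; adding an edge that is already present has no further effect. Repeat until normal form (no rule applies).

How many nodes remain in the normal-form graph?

Answer: 3

Rewrite trace:
start.  V:5 E:4  edges: 0-q->1 2-r->1 3-q->3 4-q->4
1. fire R1 via {0↦3, 1↦2}  →  V:4 E:3  edges: 0-q->1 2-r->1 4-q->4
2. fire R1 via {0↦4, 1↦2}  →  V:3 E:2  edges: 0-q->1 2-r->1
final graph: no rule applies after step 2
NF nodes: {0:C, 1:A, 2:B}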